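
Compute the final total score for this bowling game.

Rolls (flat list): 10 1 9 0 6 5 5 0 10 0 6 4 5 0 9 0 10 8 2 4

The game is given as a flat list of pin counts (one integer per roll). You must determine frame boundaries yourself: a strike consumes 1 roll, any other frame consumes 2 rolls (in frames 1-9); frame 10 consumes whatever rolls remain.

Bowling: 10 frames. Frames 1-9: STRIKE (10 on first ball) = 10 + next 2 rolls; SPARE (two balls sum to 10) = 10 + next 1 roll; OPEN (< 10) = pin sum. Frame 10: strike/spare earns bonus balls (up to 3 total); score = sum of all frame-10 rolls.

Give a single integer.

Answer: 112

Derivation:
Frame 1: STRIKE. 10 + next two rolls (1+9) = 20. Cumulative: 20
Frame 2: SPARE (1+9=10). 10 + next roll (0) = 10. Cumulative: 30
Frame 3: OPEN (0+6=6). Cumulative: 36
Frame 4: SPARE (5+5=10). 10 + next roll (0) = 10. Cumulative: 46
Frame 5: SPARE (0+10=10). 10 + next roll (0) = 10. Cumulative: 56
Frame 6: OPEN (0+6=6). Cumulative: 62
Frame 7: OPEN (4+5=9). Cumulative: 71
Frame 8: OPEN (0+9=9). Cumulative: 80
Frame 9: SPARE (0+10=10). 10 + next roll (8) = 18. Cumulative: 98
Frame 10: SPARE. Sum of all frame-10 rolls (8+2+4) = 14. Cumulative: 112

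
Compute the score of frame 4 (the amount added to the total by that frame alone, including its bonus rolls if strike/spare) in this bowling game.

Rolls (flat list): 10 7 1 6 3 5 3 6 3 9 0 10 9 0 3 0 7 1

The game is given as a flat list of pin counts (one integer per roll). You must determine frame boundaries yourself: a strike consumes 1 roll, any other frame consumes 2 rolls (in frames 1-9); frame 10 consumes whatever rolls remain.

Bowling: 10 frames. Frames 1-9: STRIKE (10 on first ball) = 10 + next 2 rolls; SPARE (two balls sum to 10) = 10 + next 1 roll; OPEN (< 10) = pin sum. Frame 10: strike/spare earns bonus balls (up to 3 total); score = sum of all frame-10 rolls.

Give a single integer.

Frame 1: STRIKE. 10 + next two rolls (7+1) = 18. Cumulative: 18
Frame 2: OPEN (7+1=8). Cumulative: 26
Frame 3: OPEN (6+3=9). Cumulative: 35
Frame 4: OPEN (5+3=8). Cumulative: 43
Frame 5: OPEN (6+3=9). Cumulative: 52
Frame 6: OPEN (9+0=9). Cumulative: 61

Answer: 8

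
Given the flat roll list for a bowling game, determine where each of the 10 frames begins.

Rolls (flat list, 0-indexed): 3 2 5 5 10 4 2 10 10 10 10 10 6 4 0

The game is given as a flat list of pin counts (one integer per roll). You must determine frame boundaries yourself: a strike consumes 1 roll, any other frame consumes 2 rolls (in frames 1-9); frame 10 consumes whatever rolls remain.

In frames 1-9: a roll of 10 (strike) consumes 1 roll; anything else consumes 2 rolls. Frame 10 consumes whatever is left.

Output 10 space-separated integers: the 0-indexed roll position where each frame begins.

Answer: 0 2 4 5 7 8 9 10 11 12

Derivation:
Frame 1 starts at roll index 0: rolls=3,2 (sum=5), consumes 2 rolls
Frame 2 starts at roll index 2: rolls=5,5 (sum=10), consumes 2 rolls
Frame 3 starts at roll index 4: roll=10 (strike), consumes 1 roll
Frame 4 starts at roll index 5: rolls=4,2 (sum=6), consumes 2 rolls
Frame 5 starts at roll index 7: roll=10 (strike), consumes 1 roll
Frame 6 starts at roll index 8: roll=10 (strike), consumes 1 roll
Frame 7 starts at roll index 9: roll=10 (strike), consumes 1 roll
Frame 8 starts at roll index 10: roll=10 (strike), consumes 1 roll
Frame 9 starts at roll index 11: roll=10 (strike), consumes 1 roll
Frame 10 starts at roll index 12: 3 remaining rolls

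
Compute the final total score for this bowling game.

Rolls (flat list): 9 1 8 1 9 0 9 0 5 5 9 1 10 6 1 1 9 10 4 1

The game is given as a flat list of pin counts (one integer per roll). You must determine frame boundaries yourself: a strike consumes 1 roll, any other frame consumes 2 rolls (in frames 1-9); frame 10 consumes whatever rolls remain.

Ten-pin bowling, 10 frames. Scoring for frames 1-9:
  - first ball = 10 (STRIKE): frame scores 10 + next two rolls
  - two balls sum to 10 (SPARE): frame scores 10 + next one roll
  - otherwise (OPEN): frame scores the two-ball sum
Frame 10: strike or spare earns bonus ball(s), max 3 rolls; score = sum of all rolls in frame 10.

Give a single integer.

Answer: 143

Derivation:
Frame 1: SPARE (9+1=10). 10 + next roll (8) = 18. Cumulative: 18
Frame 2: OPEN (8+1=9). Cumulative: 27
Frame 3: OPEN (9+0=9). Cumulative: 36
Frame 4: OPEN (9+0=9). Cumulative: 45
Frame 5: SPARE (5+5=10). 10 + next roll (9) = 19. Cumulative: 64
Frame 6: SPARE (9+1=10). 10 + next roll (10) = 20. Cumulative: 84
Frame 7: STRIKE. 10 + next two rolls (6+1) = 17. Cumulative: 101
Frame 8: OPEN (6+1=7). Cumulative: 108
Frame 9: SPARE (1+9=10). 10 + next roll (10) = 20. Cumulative: 128
Frame 10: STRIKE. Sum of all frame-10 rolls (10+4+1) = 15. Cumulative: 143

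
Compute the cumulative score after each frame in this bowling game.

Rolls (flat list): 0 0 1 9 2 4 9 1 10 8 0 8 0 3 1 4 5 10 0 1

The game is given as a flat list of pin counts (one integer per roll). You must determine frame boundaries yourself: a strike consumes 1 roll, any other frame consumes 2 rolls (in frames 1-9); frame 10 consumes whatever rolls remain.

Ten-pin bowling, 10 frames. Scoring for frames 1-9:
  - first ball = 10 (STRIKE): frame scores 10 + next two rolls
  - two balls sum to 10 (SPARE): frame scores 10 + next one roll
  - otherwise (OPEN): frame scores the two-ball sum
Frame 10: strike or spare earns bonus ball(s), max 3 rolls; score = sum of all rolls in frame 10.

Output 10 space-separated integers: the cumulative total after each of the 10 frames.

Frame 1: OPEN (0+0=0). Cumulative: 0
Frame 2: SPARE (1+9=10). 10 + next roll (2) = 12. Cumulative: 12
Frame 3: OPEN (2+4=6). Cumulative: 18
Frame 4: SPARE (9+1=10). 10 + next roll (10) = 20. Cumulative: 38
Frame 5: STRIKE. 10 + next two rolls (8+0) = 18. Cumulative: 56
Frame 6: OPEN (8+0=8). Cumulative: 64
Frame 7: OPEN (8+0=8). Cumulative: 72
Frame 8: OPEN (3+1=4). Cumulative: 76
Frame 9: OPEN (4+5=9). Cumulative: 85
Frame 10: STRIKE. Sum of all frame-10 rolls (10+0+1) = 11. Cumulative: 96

Answer: 0 12 18 38 56 64 72 76 85 96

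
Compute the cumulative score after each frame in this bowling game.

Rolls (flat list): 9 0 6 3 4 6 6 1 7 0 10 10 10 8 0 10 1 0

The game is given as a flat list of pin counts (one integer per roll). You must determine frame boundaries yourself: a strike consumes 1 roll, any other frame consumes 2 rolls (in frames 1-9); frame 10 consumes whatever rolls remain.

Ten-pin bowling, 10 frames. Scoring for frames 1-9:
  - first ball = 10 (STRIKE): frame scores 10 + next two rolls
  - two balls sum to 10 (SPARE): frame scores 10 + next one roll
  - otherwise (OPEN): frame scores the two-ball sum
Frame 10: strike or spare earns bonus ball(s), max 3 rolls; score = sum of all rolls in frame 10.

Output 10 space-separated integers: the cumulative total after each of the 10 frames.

Frame 1: OPEN (9+0=9). Cumulative: 9
Frame 2: OPEN (6+3=9). Cumulative: 18
Frame 3: SPARE (4+6=10). 10 + next roll (6) = 16. Cumulative: 34
Frame 4: OPEN (6+1=7). Cumulative: 41
Frame 5: OPEN (7+0=7). Cumulative: 48
Frame 6: STRIKE. 10 + next two rolls (10+10) = 30. Cumulative: 78
Frame 7: STRIKE. 10 + next two rolls (10+8) = 28. Cumulative: 106
Frame 8: STRIKE. 10 + next two rolls (8+0) = 18. Cumulative: 124
Frame 9: OPEN (8+0=8). Cumulative: 132
Frame 10: STRIKE. Sum of all frame-10 rolls (10+1+0) = 11. Cumulative: 143

Answer: 9 18 34 41 48 78 106 124 132 143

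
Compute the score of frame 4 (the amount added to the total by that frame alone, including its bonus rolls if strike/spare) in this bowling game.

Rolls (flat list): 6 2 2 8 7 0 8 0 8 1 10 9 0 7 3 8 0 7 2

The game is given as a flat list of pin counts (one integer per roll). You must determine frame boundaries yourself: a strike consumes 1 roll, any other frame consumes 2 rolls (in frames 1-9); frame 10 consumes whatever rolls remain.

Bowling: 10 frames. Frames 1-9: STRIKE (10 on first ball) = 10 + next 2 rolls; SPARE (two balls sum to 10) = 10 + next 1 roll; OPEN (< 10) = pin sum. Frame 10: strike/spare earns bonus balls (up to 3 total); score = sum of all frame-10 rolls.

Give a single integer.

Frame 1: OPEN (6+2=8). Cumulative: 8
Frame 2: SPARE (2+8=10). 10 + next roll (7) = 17. Cumulative: 25
Frame 3: OPEN (7+0=7). Cumulative: 32
Frame 4: OPEN (8+0=8). Cumulative: 40
Frame 5: OPEN (8+1=9). Cumulative: 49
Frame 6: STRIKE. 10 + next two rolls (9+0) = 19. Cumulative: 68

Answer: 8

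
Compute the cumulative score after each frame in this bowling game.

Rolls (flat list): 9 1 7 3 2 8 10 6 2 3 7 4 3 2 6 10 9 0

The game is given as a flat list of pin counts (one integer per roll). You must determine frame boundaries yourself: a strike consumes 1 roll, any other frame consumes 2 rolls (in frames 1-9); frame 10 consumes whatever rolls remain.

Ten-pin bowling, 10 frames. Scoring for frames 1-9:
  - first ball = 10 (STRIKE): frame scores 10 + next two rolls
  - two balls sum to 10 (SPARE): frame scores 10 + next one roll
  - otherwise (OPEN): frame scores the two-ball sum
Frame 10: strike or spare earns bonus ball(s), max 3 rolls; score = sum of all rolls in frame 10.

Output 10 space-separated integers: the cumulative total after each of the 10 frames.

Answer: 17 29 49 67 75 89 96 104 123 132

Derivation:
Frame 1: SPARE (9+1=10). 10 + next roll (7) = 17. Cumulative: 17
Frame 2: SPARE (7+3=10). 10 + next roll (2) = 12. Cumulative: 29
Frame 3: SPARE (2+8=10). 10 + next roll (10) = 20. Cumulative: 49
Frame 4: STRIKE. 10 + next two rolls (6+2) = 18. Cumulative: 67
Frame 5: OPEN (6+2=8). Cumulative: 75
Frame 6: SPARE (3+7=10). 10 + next roll (4) = 14. Cumulative: 89
Frame 7: OPEN (4+3=7). Cumulative: 96
Frame 8: OPEN (2+6=8). Cumulative: 104
Frame 9: STRIKE. 10 + next two rolls (9+0) = 19. Cumulative: 123
Frame 10: OPEN. Sum of all frame-10 rolls (9+0) = 9. Cumulative: 132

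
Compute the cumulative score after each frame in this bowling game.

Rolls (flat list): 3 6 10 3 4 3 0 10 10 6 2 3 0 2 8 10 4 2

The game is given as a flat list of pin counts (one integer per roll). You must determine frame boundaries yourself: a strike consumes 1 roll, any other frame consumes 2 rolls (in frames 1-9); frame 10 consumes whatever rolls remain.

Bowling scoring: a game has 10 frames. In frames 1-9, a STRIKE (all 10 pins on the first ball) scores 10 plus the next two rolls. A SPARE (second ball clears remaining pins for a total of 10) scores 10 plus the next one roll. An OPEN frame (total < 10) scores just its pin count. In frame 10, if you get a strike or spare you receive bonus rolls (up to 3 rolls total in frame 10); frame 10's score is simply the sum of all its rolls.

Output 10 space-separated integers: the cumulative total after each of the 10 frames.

Answer: 9 26 33 36 62 80 88 91 111 127

Derivation:
Frame 1: OPEN (3+6=9). Cumulative: 9
Frame 2: STRIKE. 10 + next two rolls (3+4) = 17. Cumulative: 26
Frame 3: OPEN (3+4=7). Cumulative: 33
Frame 4: OPEN (3+0=3). Cumulative: 36
Frame 5: STRIKE. 10 + next two rolls (10+6) = 26. Cumulative: 62
Frame 6: STRIKE. 10 + next two rolls (6+2) = 18. Cumulative: 80
Frame 7: OPEN (6+2=8). Cumulative: 88
Frame 8: OPEN (3+0=3). Cumulative: 91
Frame 9: SPARE (2+8=10). 10 + next roll (10) = 20. Cumulative: 111
Frame 10: STRIKE. Sum of all frame-10 rolls (10+4+2) = 16. Cumulative: 127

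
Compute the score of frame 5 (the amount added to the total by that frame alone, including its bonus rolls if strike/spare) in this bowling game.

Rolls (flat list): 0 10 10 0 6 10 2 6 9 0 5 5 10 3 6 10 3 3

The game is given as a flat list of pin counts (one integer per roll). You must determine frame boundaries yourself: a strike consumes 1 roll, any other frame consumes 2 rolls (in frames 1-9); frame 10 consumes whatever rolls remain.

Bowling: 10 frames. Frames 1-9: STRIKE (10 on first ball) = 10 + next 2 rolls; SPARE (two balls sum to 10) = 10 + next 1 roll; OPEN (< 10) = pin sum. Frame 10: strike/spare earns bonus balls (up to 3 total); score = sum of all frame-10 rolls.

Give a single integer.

Answer: 8

Derivation:
Frame 1: SPARE (0+10=10). 10 + next roll (10) = 20. Cumulative: 20
Frame 2: STRIKE. 10 + next two rolls (0+6) = 16. Cumulative: 36
Frame 3: OPEN (0+6=6). Cumulative: 42
Frame 4: STRIKE. 10 + next two rolls (2+6) = 18. Cumulative: 60
Frame 5: OPEN (2+6=8). Cumulative: 68
Frame 6: OPEN (9+0=9). Cumulative: 77
Frame 7: SPARE (5+5=10). 10 + next roll (10) = 20. Cumulative: 97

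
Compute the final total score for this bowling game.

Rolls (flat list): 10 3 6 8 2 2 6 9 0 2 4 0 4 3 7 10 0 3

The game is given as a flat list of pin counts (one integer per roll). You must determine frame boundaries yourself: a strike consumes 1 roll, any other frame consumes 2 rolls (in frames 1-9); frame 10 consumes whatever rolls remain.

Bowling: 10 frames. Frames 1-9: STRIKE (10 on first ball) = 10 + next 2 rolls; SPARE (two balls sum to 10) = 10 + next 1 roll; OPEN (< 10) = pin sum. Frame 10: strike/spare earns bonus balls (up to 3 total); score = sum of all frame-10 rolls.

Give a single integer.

Frame 1: STRIKE. 10 + next two rolls (3+6) = 19. Cumulative: 19
Frame 2: OPEN (3+6=9). Cumulative: 28
Frame 3: SPARE (8+2=10). 10 + next roll (2) = 12. Cumulative: 40
Frame 4: OPEN (2+6=8). Cumulative: 48
Frame 5: OPEN (9+0=9). Cumulative: 57
Frame 6: OPEN (2+4=6). Cumulative: 63
Frame 7: OPEN (0+4=4). Cumulative: 67
Frame 8: SPARE (3+7=10). 10 + next roll (10) = 20. Cumulative: 87
Frame 9: STRIKE. 10 + next two rolls (0+3) = 13. Cumulative: 100
Frame 10: OPEN. Sum of all frame-10 rolls (0+3) = 3. Cumulative: 103

Answer: 103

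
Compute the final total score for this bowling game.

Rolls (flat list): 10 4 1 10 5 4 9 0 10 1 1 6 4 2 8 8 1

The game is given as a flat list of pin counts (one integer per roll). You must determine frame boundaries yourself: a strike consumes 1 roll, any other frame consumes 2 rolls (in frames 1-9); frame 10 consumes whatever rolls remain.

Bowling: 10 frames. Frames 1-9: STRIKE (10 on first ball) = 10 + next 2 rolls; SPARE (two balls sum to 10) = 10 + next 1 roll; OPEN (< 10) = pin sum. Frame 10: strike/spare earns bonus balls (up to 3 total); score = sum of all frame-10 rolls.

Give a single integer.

Frame 1: STRIKE. 10 + next two rolls (4+1) = 15. Cumulative: 15
Frame 2: OPEN (4+1=5). Cumulative: 20
Frame 3: STRIKE. 10 + next two rolls (5+4) = 19. Cumulative: 39
Frame 4: OPEN (5+4=9). Cumulative: 48
Frame 5: OPEN (9+0=9). Cumulative: 57
Frame 6: STRIKE. 10 + next two rolls (1+1) = 12. Cumulative: 69
Frame 7: OPEN (1+1=2). Cumulative: 71
Frame 8: SPARE (6+4=10). 10 + next roll (2) = 12. Cumulative: 83
Frame 9: SPARE (2+8=10). 10 + next roll (8) = 18. Cumulative: 101
Frame 10: OPEN. Sum of all frame-10 rolls (8+1) = 9. Cumulative: 110

Answer: 110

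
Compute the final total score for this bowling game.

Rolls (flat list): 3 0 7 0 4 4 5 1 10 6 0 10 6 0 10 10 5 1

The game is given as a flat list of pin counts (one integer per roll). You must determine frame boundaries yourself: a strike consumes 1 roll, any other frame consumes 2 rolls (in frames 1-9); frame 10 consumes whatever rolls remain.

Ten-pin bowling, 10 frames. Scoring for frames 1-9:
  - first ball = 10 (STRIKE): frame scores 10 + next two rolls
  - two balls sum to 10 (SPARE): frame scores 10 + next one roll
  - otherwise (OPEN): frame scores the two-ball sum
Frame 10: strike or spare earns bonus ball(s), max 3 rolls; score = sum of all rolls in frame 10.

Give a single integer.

Answer: 109

Derivation:
Frame 1: OPEN (3+0=3). Cumulative: 3
Frame 2: OPEN (7+0=7). Cumulative: 10
Frame 3: OPEN (4+4=8). Cumulative: 18
Frame 4: OPEN (5+1=6). Cumulative: 24
Frame 5: STRIKE. 10 + next two rolls (6+0) = 16. Cumulative: 40
Frame 6: OPEN (6+0=6). Cumulative: 46
Frame 7: STRIKE. 10 + next two rolls (6+0) = 16. Cumulative: 62
Frame 8: OPEN (6+0=6). Cumulative: 68
Frame 9: STRIKE. 10 + next two rolls (10+5) = 25. Cumulative: 93
Frame 10: STRIKE. Sum of all frame-10 rolls (10+5+1) = 16. Cumulative: 109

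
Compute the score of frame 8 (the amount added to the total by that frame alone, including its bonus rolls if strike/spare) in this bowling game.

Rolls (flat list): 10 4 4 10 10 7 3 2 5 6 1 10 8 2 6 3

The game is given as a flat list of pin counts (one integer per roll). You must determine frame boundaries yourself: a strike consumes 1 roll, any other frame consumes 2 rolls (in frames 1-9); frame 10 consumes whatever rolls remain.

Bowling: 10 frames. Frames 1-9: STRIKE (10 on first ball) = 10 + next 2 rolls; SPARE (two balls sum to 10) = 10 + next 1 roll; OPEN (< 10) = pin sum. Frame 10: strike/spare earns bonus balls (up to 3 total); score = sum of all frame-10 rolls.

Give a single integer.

Frame 1: STRIKE. 10 + next two rolls (4+4) = 18. Cumulative: 18
Frame 2: OPEN (4+4=8). Cumulative: 26
Frame 3: STRIKE. 10 + next two rolls (10+7) = 27. Cumulative: 53
Frame 4: STRIKE. 10 + next two rolls (7+3) = 20. Cumulative: 73
Frame 5: SPARE (7+3=10). 10 + next roll (2) = 12. Cumulative: 85
Frame 6: OPEN (2+5=7). Cumulative: 92
Frame 7: OPEN (6+1=7). Cumulative: 99
Frame 8: STRIKE. 10 + next two rolls (8+2) = 20. Cumulative: 119
Frame 9: SPARE (8+2=10). 10 + next roll (6) = 16. Cumulative: 135
Frame 10: OPEN. Sum of all frame-10 rolls (6+3) = 9. Cumulative: 144

Answer: 20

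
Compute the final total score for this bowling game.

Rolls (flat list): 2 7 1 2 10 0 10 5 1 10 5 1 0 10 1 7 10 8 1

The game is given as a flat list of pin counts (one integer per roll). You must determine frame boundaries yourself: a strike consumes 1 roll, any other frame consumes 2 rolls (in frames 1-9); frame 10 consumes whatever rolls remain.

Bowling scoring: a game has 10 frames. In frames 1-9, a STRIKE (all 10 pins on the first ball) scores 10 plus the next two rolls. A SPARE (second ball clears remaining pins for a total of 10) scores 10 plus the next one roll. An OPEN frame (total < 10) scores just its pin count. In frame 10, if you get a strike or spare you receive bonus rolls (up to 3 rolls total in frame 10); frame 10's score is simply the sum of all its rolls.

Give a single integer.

Frame 1: OPEN (2+7=9). Cumulative: 9
Frame 2: OPEN (1+2=3). Cumulative: 12
Frame 3: STRIKE. 10 + next two rolls (0+10) = 20. Cumulative: 32
Frame 4: SPARE (0+10=10). 10 + next roll (5) = 15. Cumulative: 47
Frame 5: OPEN (5+1=6). Cumulative: 53
Frame 6: STRIKE. 10 + next two rolls (5+1) = 16. Cumulative: 69
Frame 7: OPEN (5+1=6). Cumulative: 75
Frame 8: SPARE (0+10=10). 10 + next roll (1) = 11. Cumulative: 86
Frame 9: OPEN (1+7=8). Cumulative: 94
Frame 10: STRIKE. Sum of all frame-10 rolls (10+8+1) = 19. Cumulative: 113

Answer: 113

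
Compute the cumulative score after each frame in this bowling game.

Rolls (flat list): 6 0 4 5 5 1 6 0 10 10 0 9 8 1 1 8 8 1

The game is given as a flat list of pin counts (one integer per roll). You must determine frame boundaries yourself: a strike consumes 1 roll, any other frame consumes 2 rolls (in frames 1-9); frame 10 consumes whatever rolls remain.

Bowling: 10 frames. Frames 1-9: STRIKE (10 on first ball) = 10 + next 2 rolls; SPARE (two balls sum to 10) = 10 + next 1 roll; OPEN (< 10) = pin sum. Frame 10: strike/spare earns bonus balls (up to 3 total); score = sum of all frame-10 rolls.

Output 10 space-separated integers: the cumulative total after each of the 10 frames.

Answer: 6 15 21 27 47 66 75 84 93 102

Derivation:
Frame 1: OPEN (6+0=6). Cumulative: 6
Frame 2: OPEN (4+5=9). Cumulative: 15
Frame 3: OPEN (5+1=6). Cumulative: 21
Frame 4: OPEN (6+0=6). Cumulative: 27
Frame 5: STRIKE. 10 + next two rolls (10+0) = 20. Cumulative: 47
Frame 6: STRIKE. 10 + next two rolls (0+9) = 19. Cumulative: 66
Frame 7: OPEN (0+9=9). Cumulative: 75
Frame 8: OPEN (8+1=9). Cumulative: 84
Frame 9: OPEN (1+8=9). Cumulative: 93
Frame 10: OPEN. Sum of all frame-10 rolls (8+1) = 9. Cumulative: 102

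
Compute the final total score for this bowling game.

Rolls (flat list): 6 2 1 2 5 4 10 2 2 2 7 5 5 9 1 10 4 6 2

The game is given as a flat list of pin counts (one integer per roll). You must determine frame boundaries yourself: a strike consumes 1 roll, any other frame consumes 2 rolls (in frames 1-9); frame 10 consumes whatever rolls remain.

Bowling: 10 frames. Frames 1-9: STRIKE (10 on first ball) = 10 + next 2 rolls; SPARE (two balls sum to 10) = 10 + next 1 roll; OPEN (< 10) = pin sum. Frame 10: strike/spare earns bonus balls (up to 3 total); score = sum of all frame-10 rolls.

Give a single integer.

Frame 1: OPEN (6+2=8). Cumulative: 8
Frame 2: OPEN (1+2=3). Cumulative: 11
Frame 3: OPEN (5+4=9). Cumulative: 20
Frame 4: STRIKE. 10 + next two rolls (2+2) = 14. Cumulative: 34
Frame 5: OPEN (2+2=4). Cumulative: 38
Frame 6: OPEN (2+7=9). Cumulative: 47
Frame 7: SPARE (5+5=10). 10 + next roll (9) = 19. Cumulative: 66
Frame 8: SPARE (9+1=10). 10 + next roll (10) = 20. Cumulative: 86
Frame 9: STRIKE. 10 + next two rolls (4+6) = 20. Cumulative: 106
Frame 10: SPARE. Sum of all frame-10 rolls (4+6+2) = 12. Cumulative: 118

Answer: 118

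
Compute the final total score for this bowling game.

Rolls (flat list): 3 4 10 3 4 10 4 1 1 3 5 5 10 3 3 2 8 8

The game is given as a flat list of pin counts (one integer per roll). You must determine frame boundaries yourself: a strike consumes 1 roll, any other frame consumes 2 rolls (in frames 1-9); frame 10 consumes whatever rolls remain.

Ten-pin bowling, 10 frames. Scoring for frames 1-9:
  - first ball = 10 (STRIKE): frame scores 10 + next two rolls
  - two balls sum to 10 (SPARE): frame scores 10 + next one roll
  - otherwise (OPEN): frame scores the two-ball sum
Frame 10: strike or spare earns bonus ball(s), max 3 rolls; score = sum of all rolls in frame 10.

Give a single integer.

Frame 1: OPEN (3+4=7). Cumulative: 7
Frame 2: STRIKE. 10 + next two rolls (3+4) = 17. Cumulative: 24
Frame 3: OPEN (3+4=7). Cumulative: 31
Frame 4: STRIKE. 10 + next two rolls (4+1) = 15. Cumulative: 46
Frame 5: OPEN (4+1=5). Cumulative: 51
Frame 6: OPEN (1+3=4). Cumulative: 55
Frame 7: SPARE (5+5=10). 10 + next roll (10) = 20. Cumulative: 75
Frame 8: STRIKE. 10 + next two rolls (3+3) = 16. Cumulative: 91
Frame 9: OPEN (3+3=6). Cumulative: 97
Frame 10: SPARE. Sum of all frame-10 rolls (2+8+8) = 18. Cumulative: 115

Answer: 115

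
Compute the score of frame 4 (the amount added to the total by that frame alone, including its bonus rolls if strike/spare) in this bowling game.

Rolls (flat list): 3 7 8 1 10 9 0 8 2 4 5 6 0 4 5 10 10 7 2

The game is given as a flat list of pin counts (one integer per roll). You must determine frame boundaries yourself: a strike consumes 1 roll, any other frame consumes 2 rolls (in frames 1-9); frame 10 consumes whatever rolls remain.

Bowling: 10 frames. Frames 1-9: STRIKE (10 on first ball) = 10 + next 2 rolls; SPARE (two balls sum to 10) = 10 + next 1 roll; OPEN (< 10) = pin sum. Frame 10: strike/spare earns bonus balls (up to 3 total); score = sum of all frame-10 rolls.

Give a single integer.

Answer: 9

Derivation:
Frame 1: SPARE (3+7=10). 10 + next roll (8) = 18. Cumulative: 18
Frame 2: OPEN (8+1=9). Cumulative: 27
Frame 3: STRIKE. 10 + next two rolls (9+0) = 19. Cumulative: 46
Frame 4: OPEN (9+0=9). Cumulative: 55
Frame 5: SPARE (8+2=10). 10 + next roll (4) = 14. Cumulative: 69
Frame 6: OPEN (4+5=9). Cumulative: 78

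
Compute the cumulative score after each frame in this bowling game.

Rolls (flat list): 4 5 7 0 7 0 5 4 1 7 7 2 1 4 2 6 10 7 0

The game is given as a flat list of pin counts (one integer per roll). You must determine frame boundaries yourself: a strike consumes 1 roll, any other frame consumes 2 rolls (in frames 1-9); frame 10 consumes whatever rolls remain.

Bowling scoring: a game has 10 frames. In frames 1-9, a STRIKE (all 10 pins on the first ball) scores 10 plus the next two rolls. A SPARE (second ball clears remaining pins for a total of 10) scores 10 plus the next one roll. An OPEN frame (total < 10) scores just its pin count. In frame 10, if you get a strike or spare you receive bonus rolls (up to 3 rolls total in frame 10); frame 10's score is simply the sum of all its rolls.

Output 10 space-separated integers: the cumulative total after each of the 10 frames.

Answer: 9 16 23 32 40 49 54 62 79 86

Derivation:
Frame 1: OPEN (4+5=9). Cumulative: 9
Frame 2: OPEN (7+0=7). Cumulative: 16
Frame 3: OPEN (7+0=7). Cumulative: 23
Frame 4: OPEN (5+4=9). Cumulative: 32
Frame 5: OPEN (1+7=8). Cumulative: 40
Frame 6: OPEN (7+2=9). Cumulative: 49
Frame 7: OPEN (1+4=5). Cumulative: 54
Frame 8: OPEN (2+6=8). Cumulative: 62
Frame 9: STRIKE. 10 + next two rolls (7+0) = 17. Cumulative: 79
Frame 10: OPEN. Sum of all frame-10 rolls (7+0) = 7. Cumulative: 86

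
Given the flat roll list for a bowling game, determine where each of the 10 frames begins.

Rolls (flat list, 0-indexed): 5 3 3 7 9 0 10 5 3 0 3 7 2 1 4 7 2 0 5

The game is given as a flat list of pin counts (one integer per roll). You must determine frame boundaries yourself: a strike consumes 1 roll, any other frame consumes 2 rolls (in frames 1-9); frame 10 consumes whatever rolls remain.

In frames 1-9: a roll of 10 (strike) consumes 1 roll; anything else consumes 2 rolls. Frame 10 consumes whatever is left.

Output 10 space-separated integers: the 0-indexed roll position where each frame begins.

Answer: 0 2 4 6 7 9 11 13 15 17

Derivation:
Frame 1 starts at roll index 0: rolls=5,3 (sum=8), consumes 2 rolls
Frame 2 starts at roll index 2: rolls=3,7 (sum=10), consumes 2 rolls
Frame 3 starts at roll index 4: rolls=9,0 (sum=9), consumes 2 rolls
Frame 4 starts at roll index 6: roll=10 (strike), consumes 1 roll
Frame 5 starts at roll index 7: rolls=5,3 (sum=8), consumes 2 rolls
Frame 6 starts at roll index 9: rolls=0,3 (sum=3), consumes 2 rolls
Frame 7 starts at roll index 11: rolls=7,2 (sum=9), consumes 2 rolls
Frame 8 starts at roll index 13: rolls=1,4 (sum=5), consumes 2 rolls
Frame 9 starts at roll index 15: rolls=7,2 (sum=9), consumes 2 rolls
Frame 10 starts at roll index 17: 2 remaining rolls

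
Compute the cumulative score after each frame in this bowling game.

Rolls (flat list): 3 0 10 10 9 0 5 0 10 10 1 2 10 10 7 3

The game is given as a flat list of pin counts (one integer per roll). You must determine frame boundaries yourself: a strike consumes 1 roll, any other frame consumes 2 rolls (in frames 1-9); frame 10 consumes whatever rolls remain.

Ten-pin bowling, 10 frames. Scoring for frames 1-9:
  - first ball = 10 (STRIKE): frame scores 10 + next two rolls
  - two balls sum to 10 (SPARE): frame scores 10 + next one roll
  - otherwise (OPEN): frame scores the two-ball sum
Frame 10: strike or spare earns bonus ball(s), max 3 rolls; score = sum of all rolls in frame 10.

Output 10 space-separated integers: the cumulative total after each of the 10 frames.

Frame 1: OPEN (3+0=3). Cumulative: 3
Frame 2: STRIKE. 10 + next two rolls (10+9) = 29. Cumulative: 32
Frame 3: STRIKE. 10 + next two rolls (9+0) = 19. Cumulative: 51
Frame 4: OPEN (9+0=9). Cumulative: 60
Frame 5: OPEN (5+0=5). Cumulative: 65
Frame 6: STRIKE. 10 + next two rolls (10+1) = 21. Cumulative: 86
Frame 7: STRIKE. 10 + next two rolls (1+2) = 13. Cumulative: 99
Frame 8: OPEN (1+2=3). Cumulative: 102
Frame 9: STRIKE. 10 + next two rolls (10+7) = 27. Cumulative: 129
Frame 10: STRIKE. Sum of all frame-10 rolls (10+7+3) = 20. Cumulative: 149

Answer: 3 32 51 60 65 86 99 102 129 149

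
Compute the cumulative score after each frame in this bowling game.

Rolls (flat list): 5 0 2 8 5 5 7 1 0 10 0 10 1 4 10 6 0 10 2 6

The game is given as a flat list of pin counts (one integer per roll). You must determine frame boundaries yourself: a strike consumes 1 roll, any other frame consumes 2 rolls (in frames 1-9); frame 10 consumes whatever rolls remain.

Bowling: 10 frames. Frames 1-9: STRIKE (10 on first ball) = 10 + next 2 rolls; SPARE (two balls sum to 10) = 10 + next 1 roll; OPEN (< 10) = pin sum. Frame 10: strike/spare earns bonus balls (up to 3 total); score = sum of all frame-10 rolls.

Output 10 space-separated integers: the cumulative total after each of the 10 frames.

Frame 1: OPEN (5+0=5). Cumulative: 5
Frame 2: SPARE (2+8=10). 10 + next roll (5) = 15. Cumulative: 20
Frame 3: SPARE (5+5=10). 10 + next roll (7) = 17. Cumulative: 37
Frame 4: OPEN (7+1=8). Cumulative: 45
Frame 5: SPARE (0+10=10). 10 + next roll (0) = 10. Cumulative: 55
Frame 6: SPARE (0+10=10). 10 + next roll (1) = 11. Cumulative: 66
Frame 7: OPEN (1+4=5). Cumulative: 71
Frame 8: STRIKE. 10 + next two rolls (6+0) = 16. Cumulative: 87
Frame 9: OPEN (6+0=6). Cumulative: 93
Frame 10: STRIKE. Sum of all frame-10 rolls (10+2+6) = 18. Cumulative: 111

Answer: 5 20 37 45 55 66 71 87 93 111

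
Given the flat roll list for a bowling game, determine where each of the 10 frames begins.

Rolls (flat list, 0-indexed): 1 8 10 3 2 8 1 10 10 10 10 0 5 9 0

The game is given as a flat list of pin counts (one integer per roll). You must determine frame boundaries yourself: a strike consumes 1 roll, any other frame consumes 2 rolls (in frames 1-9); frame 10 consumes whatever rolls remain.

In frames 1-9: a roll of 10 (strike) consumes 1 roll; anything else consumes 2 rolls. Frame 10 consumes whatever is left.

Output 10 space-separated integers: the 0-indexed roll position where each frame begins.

Frame 1 starts at roll index 0: rolls=1,8 (sum=9), consumes 2 rolls
Frame 2 starts at roll index 2: roll=10 (strike), consumes 1 roll
Frame 3 starts at roll index 3: rolls=3,2 (sum=5), consumes 2 rolls
Frame 4 starts at roll index 5: rolls=8,1 (sum=9), consumes 2 rolls
Frame 5 starts at roll index 7: roll=10 (strike), consumes 1 roll
Frame 6 starts at roll index 8: roll=10 (strike), consumes 1 roll
Frame 7 starts at roll index 9: roll=10 (strike), consumes 1 roll
Frame 8 starts at roll index 10: roll=10 (strike), consumes 1 roll
Frame 9 starts at roll index 11: rolls=0,5 (sum=5), consumes 2 rolls
Frame 10 starts at roll index 13: 2 remaining rolls

Answer: 0 2 3 5 7 8 9 10 11 13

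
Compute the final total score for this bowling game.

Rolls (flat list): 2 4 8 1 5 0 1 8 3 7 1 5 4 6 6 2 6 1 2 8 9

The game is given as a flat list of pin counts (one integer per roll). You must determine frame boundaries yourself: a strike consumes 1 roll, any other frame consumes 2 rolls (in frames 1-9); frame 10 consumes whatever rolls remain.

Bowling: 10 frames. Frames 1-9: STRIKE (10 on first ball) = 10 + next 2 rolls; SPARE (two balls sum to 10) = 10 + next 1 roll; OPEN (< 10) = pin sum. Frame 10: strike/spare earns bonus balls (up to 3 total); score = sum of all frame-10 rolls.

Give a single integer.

Answer: 96

Derivation:
Frame 1: OPEN (2+4=6). Cumulative: 6
Frame 2: OPEN (8+1=9). Cumulative: 15
Frame 3: OPEN (5+0=5). Cumulative: 20
Frame 4: OPEN (1+8=9). Cumulative: 29
Frame 5: SPARE (3+7=10). 10 + next roll (1) = 11. Cumulative: 40
Frame 6: OPEN (1+5=6). Cumulative: 46
Frame 7: SPARE (4+6=10). 10 + next roll (6) = 16. Cumulative: 62
Frame 8: OPEN (6+2=8). Cumulative: 70
Frame 9: OPEN (6+1=7). Cumulative: 77
Frame 10: SPARE. Sum of all frame-10 rolls (2+8+9) = 19. Cumulative: 96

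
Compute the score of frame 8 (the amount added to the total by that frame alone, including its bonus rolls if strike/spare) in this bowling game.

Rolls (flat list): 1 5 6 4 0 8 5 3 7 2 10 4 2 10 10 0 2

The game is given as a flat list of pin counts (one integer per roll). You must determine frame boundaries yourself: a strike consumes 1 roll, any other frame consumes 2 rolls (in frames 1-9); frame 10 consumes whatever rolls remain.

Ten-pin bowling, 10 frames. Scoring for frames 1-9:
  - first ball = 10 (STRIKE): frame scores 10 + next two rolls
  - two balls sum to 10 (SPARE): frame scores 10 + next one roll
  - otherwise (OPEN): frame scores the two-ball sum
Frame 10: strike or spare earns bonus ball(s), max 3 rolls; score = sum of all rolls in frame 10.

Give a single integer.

Frame 1: OPEN (1+5=6). Cumulative: 6
Frame 2: SPARE (6+4=10). 10 + next roll (0) = 10. Cumulative: 16
Frame 3: OPEN (0+8=8). Cumulative: 24
Frame 4: OPEN (5+3=8). Cumulative: 32
Frame 5: OPEN (7+2=9). Cumulative: 41
Frame 6: STRIKE. 10 + next two rolls (4+2) = 16. Cumulative: 57
Frame 7: OPEN (4+2=6). Cumulative: 63
Frame 8: STRIKE. 10 + next two rolls (10+0) = 20. Cumulative: 83
Frame 9: STRIKE. 10 + next two rolls (0+2) = 12. Cumulative: 95
Frame 10: OPEN. Sum of all frame-10 rolls (0+2) = 2. Cumulative: 97

Answer: 20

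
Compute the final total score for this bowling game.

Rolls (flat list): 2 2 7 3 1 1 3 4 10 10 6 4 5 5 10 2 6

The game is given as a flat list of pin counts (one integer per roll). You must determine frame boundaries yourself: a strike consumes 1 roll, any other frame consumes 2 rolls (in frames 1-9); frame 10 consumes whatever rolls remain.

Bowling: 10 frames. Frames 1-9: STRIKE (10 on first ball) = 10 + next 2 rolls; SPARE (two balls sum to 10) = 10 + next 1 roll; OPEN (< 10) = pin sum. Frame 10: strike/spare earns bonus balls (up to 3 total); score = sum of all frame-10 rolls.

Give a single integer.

Frame 1: OPEN (2+2=4). Cumulative: 4
Frame 2: SPARE (7+3=10). 10 + next roll (1) = 11. Cumulative: 15
Frame 3: OPEN (1+1=2). Cumulative: 17
Frame 4: OPEN (3+4=7). Cumulative: 24
Frame 5: STRIKE. 10 + next two rolls (10+6) = 26. Cumulative: 50
Frame 6: STRIKE. 10 + next two rolls (6+4) = 20. Cumulative: 70
Frame 7: SPARE (6+4=10). 10 + next roll (5) = 15. Cumulative: 85
Frame 8: SPARE (5+5=10). 10 + next roll (10) = 20. Cumulative: 105
Frame 9: STRIKE. 10 + next two rolls (2+6) = 18. Cumulative: 123
Frame 10: OPEN. Sum of all frame-10 rolls (2+6) = 8. Cumulative: 131

Answer: 131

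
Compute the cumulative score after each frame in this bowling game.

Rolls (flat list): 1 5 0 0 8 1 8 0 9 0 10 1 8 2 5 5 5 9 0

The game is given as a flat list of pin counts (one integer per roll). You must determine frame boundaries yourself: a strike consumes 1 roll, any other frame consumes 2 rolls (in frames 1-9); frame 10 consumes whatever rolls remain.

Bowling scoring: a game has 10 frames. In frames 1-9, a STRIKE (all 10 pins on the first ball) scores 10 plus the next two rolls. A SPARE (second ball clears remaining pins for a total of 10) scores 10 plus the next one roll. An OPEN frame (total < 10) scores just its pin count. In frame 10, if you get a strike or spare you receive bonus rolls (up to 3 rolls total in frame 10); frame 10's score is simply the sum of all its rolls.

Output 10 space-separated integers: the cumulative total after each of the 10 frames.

Answer: 6 6 15 23 32 51 60 67 86 95

Derivation:
Frame 1: OPEN (1+5=6). Cumulative: 6
Frame 2: OPEN (0+0=0). Cumulative: 6
Frame 3: OPEN (8+1=9). Cumulative: 15
Frame 4: OPEN (8+0=8). Cumulative: 23
Frame 5: OPEN (9+0=9). Cumulative: 32
Frame 6: STRIKE. 10 + next two rolls (1+8) = 19. Cumulative: 51
Frame 7: OPEN (1+8=9). Cumulative: 60
Frame 8: OPEN (2+5=7). Cumulative: 67
Frame 9: SPARE (5+5=10). 10 + next roll (9) = 19. Cumulative: 86
Frame 10: OPEN. Sum of all frame-10 rolls (9+0) = 9. Cumulative: 95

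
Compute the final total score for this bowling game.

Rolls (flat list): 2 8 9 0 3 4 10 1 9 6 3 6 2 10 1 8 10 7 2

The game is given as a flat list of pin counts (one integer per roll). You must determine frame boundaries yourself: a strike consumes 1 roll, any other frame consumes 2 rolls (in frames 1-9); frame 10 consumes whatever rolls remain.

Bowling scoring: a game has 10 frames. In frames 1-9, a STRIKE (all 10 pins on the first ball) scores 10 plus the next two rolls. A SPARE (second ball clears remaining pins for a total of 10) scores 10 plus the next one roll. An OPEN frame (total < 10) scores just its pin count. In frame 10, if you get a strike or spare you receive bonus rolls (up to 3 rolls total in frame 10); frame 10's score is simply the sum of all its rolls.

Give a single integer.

Answer: 135

Derivation:
Frame 1: SPARE (2+8=10). 10 + next roll (9) = 19. Cumulative: 19
Frame 2: OPEN (9+0=9). Cumulative: 28
Frame 3: OPEN (3+4=7). Cumulative: 35
Frame 4: STRIKE. 10 + next two rolls (1+9) = 20. Cumulative: 55
Frame 5: SPARE (1+9=10). 10 + next roll (6) = 16. Cumulative: 71
Frame 6: OPEN (6+3=9). Cumulative: 80
Frame 7: OPEN (6+2=8). Cumulative: 88
Frame 8: STRIKE. 10 + next two rolls (1+8) = 19. Cumulative: 107
Frame 9: OPEN (1+8=9). Cumulative: 116
Frame 10: STRIKE. Sum of all frame-10 rolls (10+7+2) = 19. Cumulative: 135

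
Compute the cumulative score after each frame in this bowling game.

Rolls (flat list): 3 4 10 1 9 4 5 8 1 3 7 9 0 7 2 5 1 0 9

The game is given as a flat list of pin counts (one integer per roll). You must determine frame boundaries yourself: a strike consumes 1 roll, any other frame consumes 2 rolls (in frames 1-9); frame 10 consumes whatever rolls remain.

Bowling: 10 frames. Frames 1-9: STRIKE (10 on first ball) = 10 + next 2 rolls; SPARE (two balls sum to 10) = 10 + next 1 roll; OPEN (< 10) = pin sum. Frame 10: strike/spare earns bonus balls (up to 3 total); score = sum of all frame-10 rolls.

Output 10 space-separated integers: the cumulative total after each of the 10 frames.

Answer: 7 27 41 50 59 78 87 96 102 111

Derivation:
Frame 1: OPEN (3+4=7). Cumulative: 7
Frame 2: STRIKE. 10 + next two rolls (1+9) = 20. Cumulative: 27
Frame 3: SPARE (1+9=10). 10 + next roll (4) = 14. Cumulative: 41
Frame 4: OPEN (4+5=9). Cumulative: 50
Frame 5: OPEN (8+1=9). Cumulative: 59
Frame 6: SPARE (3+7=10). 10 + next roll (9) = 19. Cumulative: 78
Frame 7: OPEN (9+0=9). Cumulative: 87
Frame 8: OPEN (7+2=9). Cumulative: 96
Frame 9: OPEN (5+1=6). Cumulative: 102
Frame 10: OPEN. Sum of all frame-10 rolls (0+9) = 9. Cumulative: 111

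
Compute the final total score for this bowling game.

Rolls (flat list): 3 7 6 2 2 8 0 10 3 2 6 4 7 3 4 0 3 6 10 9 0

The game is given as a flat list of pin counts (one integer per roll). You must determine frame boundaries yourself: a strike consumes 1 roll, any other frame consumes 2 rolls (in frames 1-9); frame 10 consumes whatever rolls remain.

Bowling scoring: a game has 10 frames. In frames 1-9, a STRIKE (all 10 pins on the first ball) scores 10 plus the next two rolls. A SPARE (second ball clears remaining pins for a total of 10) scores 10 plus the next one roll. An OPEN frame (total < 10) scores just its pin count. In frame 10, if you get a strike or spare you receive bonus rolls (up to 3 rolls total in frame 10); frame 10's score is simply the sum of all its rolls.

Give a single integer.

Answer: 115

Derivation:
Frame 1: SPARE (3+7=10). 10 + next roll (6) = 16. Cumulative: 16
Frame 2: OPEN (6+2=8). Cumulative: 24
Frame 3: SPARE (2+8=10). 10 + next roll (0) = 10. Cumulative: 34
Frame 4: SPARE (0+10=10). 10 + next roll (3) = 13. Cumulative: 47
Frame 5: OPEN (3+2=5). Cumulative: 52
Frame 6: SPARE (6+4=10). 10 + next roll (7) = 17. Cumulative: 69
Frame 7: SPARE (7+3=10). 10 + next roll (4) = 14. Cumulative: 83
Frame 8: OPEN (4+0=4). Cumulative: 87
Frame 9: OPEN (3+6=9). Cumulative: 96
Frame 10: STRIKE. Sum of all frame-10 rolls (10+9+0) = 19. Cumulative: 115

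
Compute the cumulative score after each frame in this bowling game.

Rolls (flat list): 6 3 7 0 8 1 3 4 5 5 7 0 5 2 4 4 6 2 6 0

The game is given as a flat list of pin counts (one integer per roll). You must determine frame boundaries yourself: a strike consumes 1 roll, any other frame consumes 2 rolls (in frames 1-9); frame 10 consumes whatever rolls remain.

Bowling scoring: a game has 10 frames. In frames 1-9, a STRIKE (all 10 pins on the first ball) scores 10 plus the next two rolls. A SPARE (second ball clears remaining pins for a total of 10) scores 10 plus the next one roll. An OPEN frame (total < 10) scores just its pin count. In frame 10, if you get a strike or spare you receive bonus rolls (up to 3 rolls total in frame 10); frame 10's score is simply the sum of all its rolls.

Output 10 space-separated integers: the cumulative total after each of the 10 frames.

Frame 1: OPEN (6+3=9). Cumulative: 9
Frame 2: OPEN (7+0=7). Cumulative: 16
Frame 3: OPEN (8+1=9). Cumulative: 25
Frame 4: OPEN (3+4=7). Cumulative: 32
Frame 5: SPARE (5+5=10). 10 + next roll (7) = 17. Cumulative: 49
Frame 6: OPEN (7+0=7). Cumulative: 56
Frame 7: OPEN (5+2=7). Cumulative: 63
Frame 8: OPEN (4+4=8). Cumulative: 71
Frame 9: OPEN (6+2=8). Cumulative: 79
Frame 10: OPEN. Sum of all frame-10 rolls (6+0) = 6. Cumulative: 85

Answer: 9 16 25 32 49 56 63 71 79 85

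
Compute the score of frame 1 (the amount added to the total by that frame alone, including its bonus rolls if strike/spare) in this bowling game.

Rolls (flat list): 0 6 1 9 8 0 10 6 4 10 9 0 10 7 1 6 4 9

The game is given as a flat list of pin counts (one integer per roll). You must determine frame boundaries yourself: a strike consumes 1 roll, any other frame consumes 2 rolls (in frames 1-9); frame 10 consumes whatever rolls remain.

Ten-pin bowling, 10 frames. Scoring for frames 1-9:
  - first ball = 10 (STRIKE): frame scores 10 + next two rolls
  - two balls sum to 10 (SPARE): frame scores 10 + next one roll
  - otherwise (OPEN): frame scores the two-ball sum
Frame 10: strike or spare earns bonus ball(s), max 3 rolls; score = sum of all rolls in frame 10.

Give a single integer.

Frame 1: OPEN (0+6=6). Cumulative: 6
Frame 2: SPARE (1+9=10). 10 + next roll (8) = 18. Cumulative: 24
Frame 3: OPEN (8+0=8). Cumulative: 32

Answer: 6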